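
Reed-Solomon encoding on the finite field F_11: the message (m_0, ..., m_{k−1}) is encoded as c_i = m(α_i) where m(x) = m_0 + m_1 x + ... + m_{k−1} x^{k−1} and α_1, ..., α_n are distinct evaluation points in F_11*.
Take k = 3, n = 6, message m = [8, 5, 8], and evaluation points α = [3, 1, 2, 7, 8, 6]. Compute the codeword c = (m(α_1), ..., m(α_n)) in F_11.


c = [7, 10, 6, 6, 10, 7]

Message polynomial: m(x) = 8 + 5·x + 8·x^2 (mod 11).
For each evaluation point α_i, compute m(α_i) mod 11:
  α_1 = 3: Horner steps 8 → 7 → 7, so m(3) = 7.
  α_2 = 1: Horner steps 8 → 2 → 10, so m(1) = 10.
  α_3 = 2: Horner steps 8 → 10 → 6, so m(2) = 6.
  α_4 = 7: Horner steps 8 → 6 → 6, so m(7) = 6.
  α_5 = 8: Horner steps 8 → 3 → 10, so m(8) = 10.
  α_6 = 6: Horner steps 8 → 9 → 7, so m(6) = 7.
Codeword c = [7, 10, 6, 6, 10, 7] ∈ F_11^6.


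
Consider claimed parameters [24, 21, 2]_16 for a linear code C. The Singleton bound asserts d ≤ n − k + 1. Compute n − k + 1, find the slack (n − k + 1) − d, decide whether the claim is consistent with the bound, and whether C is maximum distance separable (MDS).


Singleton RHS = n − k + 1 = 4, slack = 2, bound satisfied, not MDS.

Singleton bound: d ≤ n − k + 1.
Here n = 24, k = 21, so n − k + 1 = 4.
Given d = 2, check d ≤ 4: YES.
Slack = (n − k + 1) − d = 2.
The code is NOT MDS (slack = 2 > 0).
Description: the claimed parameters are [24, 21, 2]_16; such a code would be non-MDS.


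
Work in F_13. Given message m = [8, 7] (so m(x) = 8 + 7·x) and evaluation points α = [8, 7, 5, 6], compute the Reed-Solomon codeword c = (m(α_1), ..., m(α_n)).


c = [12, 5, 4, 11]

Message polynomial: m(x) = 8 + 7·x (mod 13).
For each evaluation point α_i, compute m(α_i) mod 13:
  α_1 = 8: Horner steps 7 → 12, so m(8) = 12.
  α_2 = 7: Horner steps 7 → 5, so m(7) = 5.
  α_3 = 5: Horner steps 7 → 4, so m(5) = 4.
  α_4 = 6: Horner steps 7 → 11, so m(6) = 11.
Codeword c = [12, 5, 4, 11] ∈ F_13^4.


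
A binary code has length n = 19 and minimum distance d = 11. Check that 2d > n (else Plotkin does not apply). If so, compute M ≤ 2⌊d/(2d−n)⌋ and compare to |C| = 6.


Plotkin bound M ≤ 6; given |C| = 6 ≤ bound (satisfied).

Check applicability: 2d = 22, n = 19.
2d − n = 3 > 0, so Plotkin applies.
Compute d/(2d−n) = 11/3 ≈ 3.6667.
⌊d/(2d−n)⌋ = 3.
Plotkin bound: M ≤ 2·3 = 6.
Given |C| = 6, check: satisfied.
This |C| is at the Plotkin bound.


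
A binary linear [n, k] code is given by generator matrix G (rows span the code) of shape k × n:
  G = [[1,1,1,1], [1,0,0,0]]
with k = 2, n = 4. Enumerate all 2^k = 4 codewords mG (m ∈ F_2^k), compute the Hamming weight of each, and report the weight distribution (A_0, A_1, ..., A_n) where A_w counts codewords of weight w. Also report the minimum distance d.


Weight distribution: A_0 = 1, A_1 = 1, A_3 = 1, A_4 = 1. Minimum distance d = 1.

Enumerate all 2^2 = 4 messages m ∈ F_2^2.
For each, compute codeword c = mG in F_2^4, then tally its weight.
  m = 00 → c = 0000, weight = 0.
  m = 10 → c = 1111, weight = 4.
  m = 01 → c = 1000, weight = 1.
  m = 11 → c = 0111, weight = 3.
Tally weights:
  weight 0: 1 codewords.
  weight 1: 1 codewords.
  weight 3: 1 codewords.
  weight 4: 1 codewords.
Minimum distance d = smallest w > 0 with A_w > 0 = 1.
Sanity: Σ A_w = 4 = 2^2 = 4 ✓.


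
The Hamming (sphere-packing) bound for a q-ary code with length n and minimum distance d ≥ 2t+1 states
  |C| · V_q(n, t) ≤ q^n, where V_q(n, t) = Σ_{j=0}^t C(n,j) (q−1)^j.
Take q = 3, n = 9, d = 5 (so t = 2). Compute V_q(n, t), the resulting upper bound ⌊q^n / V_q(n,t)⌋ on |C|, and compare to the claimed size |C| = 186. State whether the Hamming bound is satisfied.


V_q(n, t) = 163, q^n = 19683, Hamming bound = 120, |C| = 186 > bound (violated).

Step 1: Compute V_q(n, t) = Σ_{j=0}^2 C(n, j) (q−1)^j.
  j = 0: C(9,0)·(2)^0 = 1·1 = 1.
  j = 1: C(9,1)·(2)^1 = 9·2 = 18.
  j = 2: C(9,2)·(2)^2 = 36·4 = 144.
  V_q(n, t) = 1 + 18 + 144 = 163.
Step 2: q^n = 3^9 = 19683.
Step 3: Hamming bound ⌊q^n / V_q(n,t)⌋ = ⌊19683/163⌋ = 120.
Step 4: Compare |C| = 186 to 120: violated.
The claimed |C| lies above the Hamming bound, so no 3-ary code of length 9 with d ≥ 5 can have 186 codewords.


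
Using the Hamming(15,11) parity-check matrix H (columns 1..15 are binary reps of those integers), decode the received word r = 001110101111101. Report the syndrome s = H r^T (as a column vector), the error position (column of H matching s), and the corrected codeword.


s = (0, 0, 1, 1)^T, error position = 3, corrected codeword c = 000110101111101

Compute s = H r^T mod 2 one row at a time:
  s_1 = 0 + 1 + 1 + 1 + 1 + 1 + 0 + 1 = 6 ≡ 0 (mod 2).
  s_2 = 1 + 1 + 0 + 1 + 1 + 1 + 0 + 1 = 6 ≡ 0 (mod 2).
  s_3 = 0 + 1 + 0 + 1 + 1 + 1 + 0 + 1 = 5 ≡ 1 (mod 2).
  s_4 = 0 + 1 + 1 + 1 + 1 + 1 + 1 + 1 = 7 ≡ 1 (mod 2).
s = (0, 0, 1, 1)^T — this equals column 3 of H (binary 0011), so error is at position 3.
Correct: flip bit 3 of r = 001110101111101 to get c = 000110101111101.


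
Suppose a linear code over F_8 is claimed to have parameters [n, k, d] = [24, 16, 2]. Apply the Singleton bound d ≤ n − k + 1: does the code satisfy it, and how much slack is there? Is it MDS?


Singleton RHS = n − k + 1 = 9, slack = 7, bound satisfied, not MDS.

Singleton bound: d ≤ n − k + 1.
Here n = 24, k = 16, so n − k + 1 = 9.
Given d = 2, check d ≤ 9: YES.
Slack = (n − k + 1) − d = 7.
The code is NOT MDS (slack = 7 > 0).
Description: the claimed parameters are [24, 16, 2]_8; such a code would be non-MDS.


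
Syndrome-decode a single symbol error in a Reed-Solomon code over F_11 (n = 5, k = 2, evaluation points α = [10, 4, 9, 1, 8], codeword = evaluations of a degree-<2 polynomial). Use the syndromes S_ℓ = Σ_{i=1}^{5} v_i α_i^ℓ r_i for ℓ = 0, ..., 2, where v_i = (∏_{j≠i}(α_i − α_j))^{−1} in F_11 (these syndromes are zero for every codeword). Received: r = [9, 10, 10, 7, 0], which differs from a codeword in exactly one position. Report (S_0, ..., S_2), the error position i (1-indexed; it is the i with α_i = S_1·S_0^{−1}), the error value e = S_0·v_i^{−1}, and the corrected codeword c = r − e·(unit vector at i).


S = (2, 8, 10), error at position 2, error magnitude e = 6, c = [9, 4, 10, 7, 0].

Step 1: column multipliers v_i = (∏_{j≠i}(α_i − α_j))^{−1} mod 11.
  i = 1 (α = 10): (10−4)(10−9)(10−1)(10−8) = 6·1·9·2 = 108 ≡ 9, so v_1 = 9^{−1} = 5 (mod 11).
  i = 2 (α = 4): (4−10)(4−9)(4−1)(4−8) = (−6)·(−5)·3·(−4) = −360 ≡ 3, so v_2 = 3^{−1} = 4 (mod 11).
  i = 3 (α = 9): (9−10)(9−4)(9−1)(9−8) = (−1)·5·8·1 = −40 ≡ 4, so v_3 = 4^{−1} = 3 (mod 11).
  i = 4 (α = 1): (1−10)(1−4)(1−9)(1−8) = (−9)·(−3)·(−8)·(−7) = 1512 ≡ 5, so v_4 = 5^{−1} = 9 (mod 11).
  i = 5 (α = 8): (8−10)(8−4)(8−9)(8−1) = (−2)·4·(−1)·7 = 56 ≡ 1, so v_5 = 1^{−1} = 1 (mod 11).
  v = [5, 4, 3, 9, 1].
Step 2: syndromes of r = [9, 10, 10, 7, 0] (all sums mod 11).
  S_0 = Σ v_i r_i = 5·9 + 4·10 + 3·10 + 9·7 + 1·0 = 178 ≡ 2.
  S_1 = Σ v_i α_i r_i = 5·10·9 + 4·4·10 + 3·9·10 + 9·1·7 + 1·8·0 = 943 ≡ 8.
  α_i^2 mod 11 = [1, 5, 4, 1, 9].
  S_2 = Σ v_i α_i^2 r_i = 5·1·9 + 4·5·10 + 3·4·10 + 9·1·7 + 1·9·0 = 428 ≡ 10.
  S = (2, 8, 10) ≠ 0, so r is not a codeword (an error is present).
Step 3: locate the error. For a single error e at position i, S_ℓ = v_i·e·α_i^ℓ, so α_err = S_1/S_0.
  S_0^{−1} = 2^{−1} = 6 (mod 11), so α_err = 8·6 = 48 ≡ 4 = α_2. Error position i = 2.
  Consistency check: S_2/S_1 = 10·7 = 70 ≡ 4 = α_err ✓ (single-error assumption holds).
Step 4: error magnitude e = S_0/v_2 = S_0·∏_{j≠2}(α_2 − α_j) = 2·3 = 6 ≡ 6 (mod 11).
Step 5: correct position 2: c_2 = r_2 − e = 10 − 6 ≡ 4 (mod 11). Hence c = [9, 4, 10, 7, 0].
  Check: interpolating c through the α_i gives m(x) = 8 + 10·x (degree < 2) with m(α_i) = c_i for every i, so c is indeed a codeword.


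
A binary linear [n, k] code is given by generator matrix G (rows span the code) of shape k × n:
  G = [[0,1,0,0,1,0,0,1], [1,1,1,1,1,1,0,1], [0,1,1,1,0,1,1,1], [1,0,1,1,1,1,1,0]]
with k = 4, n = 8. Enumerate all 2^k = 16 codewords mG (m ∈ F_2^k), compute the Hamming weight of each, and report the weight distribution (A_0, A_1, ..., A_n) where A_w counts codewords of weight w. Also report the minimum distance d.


Weight distribution: A_0 = 1, A_1 = 1, A_2 = 1, A_3 = 4, A_4 = 3, A_5 = 1, A_6 = 3, A_7 = 2. Minimum distance d = 1.

Enumerate all 2^4 = 16 messages m ∈ F_2^4.
For each, compute codeword c = mG in F_2^8, then tally its weight.
  m = 0000 → c = 00000000, weight = 0.
  m = 1000 → c = 01001001, weight = 3.
  m = 0100 → c = 11111101, weight = 7.
  m = 1100 → c = 10110100, weight = 4.
  m = 0010 → c = 01110111, weight = 6.
  m = 1010 → c = 00111110, weight = 5.
  m = 0110 → c = 10001010, weight = 3.
  m = 1110 → c = 11000011, weight = 4.
  m = 0001 → c = 10111110, weight = 6.
  m = 1001 → c = 11110111, weight = 7.
  m = 0101 → c = 01000011, weight = 3.
  m = 1101 → c = 00001010, weight = 2.
  m = 0011 → c = 11001001, weight = 4.
  m = 1011 → c = 10000000, weight = 1.
  m = 0111 → c = 00110100, weight = 3.
  m = 1111 → c = 01111101, weight = 6.
Tally weights:
  weight 0: 1 codewords.
  weight 1: 1 codewords.
  weight 2: 1 codewords.
  weight 3: 4 codewords.
  weight 4: 3 codewords.
  weight 5: 1 codewords.
  weight 6: 3 codewords.
  weight 7: 2 codewords.
Minimum distance d = smallest w > 0 with A_w > 0 = 1.
Sanity: Σ A_w = 16 = 2^4 = 16 ✓.


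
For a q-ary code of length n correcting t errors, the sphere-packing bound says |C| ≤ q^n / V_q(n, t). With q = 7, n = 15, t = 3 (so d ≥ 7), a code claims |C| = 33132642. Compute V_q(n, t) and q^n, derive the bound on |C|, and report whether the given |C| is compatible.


V_q(n, t) = 102151, q^n = 4747561509943, Hamming bound = 46475918, |C| = 33132642 ≤ bound (satisfied).

Step 1: Compute V_q(n, t) = Σ_{j=0}^3 C(n, j) (q−1)^j.
  j = 0: C(15,0)·(6)^0 = 1·1 = 1.
  j = 1: C(15,1)·(6)^1 = 15·6 = 90.
  j = 2: C(15,2)·(6)^2 = 105·36 = 3780.
  j = 3: C(15,3)·(6)^3 = 455·216 = 98280.
  V_q(n, t) = 1 + 90 + 3780 + 98280 = 102151.
Step 2: q^n = 7^15 = 4747561509943.
Step 3: Hamming bound ⌊q^n / V_q(n,t)⌋ = ⌊4747561509943/102151⌋ = 46475918.
Step 4: Compare |C| = 33132642 to 46475918: satisfied.
The claimed |C| lies below the Hamming bound.


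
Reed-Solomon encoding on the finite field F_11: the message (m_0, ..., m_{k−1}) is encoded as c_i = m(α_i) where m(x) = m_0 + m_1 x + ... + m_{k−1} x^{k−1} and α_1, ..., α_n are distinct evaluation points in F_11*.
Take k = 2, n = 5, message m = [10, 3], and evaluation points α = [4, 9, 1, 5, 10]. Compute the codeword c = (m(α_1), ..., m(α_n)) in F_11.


c = [0, 4, 2, 3, 7]

Message polynomial: m(x) = 10 + 3·x (mod 11).
For each evaluation point α_i, compute m(α_i) mod 11:
  α_1 = 4: Horner steps 3 → 0, so m(4) = 0.
  α_2 = 9: Horner steps 3 → 4, so m(9) = 4.
  α_3 = 1: Horner steps 3 → 2, so m(1) = 2.
  α_4 = 5: Horner steps 3 → 3, so m(5) = 3.
  α_5 = 10: Horner steps 3 → 7, so m(10) = 7.
Codeword c = [0, 4, 2, 3, 7] ∈ F_11^5.


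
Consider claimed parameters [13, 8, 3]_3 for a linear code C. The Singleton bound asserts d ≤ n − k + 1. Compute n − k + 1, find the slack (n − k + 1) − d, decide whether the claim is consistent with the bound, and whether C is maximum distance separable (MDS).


Singleton RHS = n − k + 1 = 6, slack = 3, bound satisfied, not MDS.

Singleton bound: d ≤ n − k + 1.
Here n = 13, k = 8, so n − k + 1 = 6.
Given d = 3, check d ≤ 6: YES.
Slack = (n − k + 1) − d = 3.
The code is NOT MDS (slack = 3 > 0).
Description: the claimed parameters are [13, 8, 3]_3; such a code would be non-MDS.


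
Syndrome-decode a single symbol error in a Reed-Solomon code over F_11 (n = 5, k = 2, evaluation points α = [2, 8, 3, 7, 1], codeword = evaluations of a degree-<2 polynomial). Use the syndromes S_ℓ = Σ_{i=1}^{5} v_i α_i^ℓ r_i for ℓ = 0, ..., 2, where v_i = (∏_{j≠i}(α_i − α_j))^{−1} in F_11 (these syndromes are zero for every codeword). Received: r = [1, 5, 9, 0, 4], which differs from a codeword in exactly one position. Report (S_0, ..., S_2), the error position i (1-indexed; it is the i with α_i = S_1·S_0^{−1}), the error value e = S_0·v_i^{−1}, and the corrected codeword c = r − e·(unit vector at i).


S = (3, 10, 4), error at position 4, error magnitude e = 3, c = [1, 5, 9, 8, 4].

Step 1: column multipliers v_i = (∏_{j≠i}(α_i − α_j))^{−1} mod 11.
  i = 1 (α = 2): (2−8)(2−3)(2−7)(2−1) = (−6)·(−1)·(−5)·1 = −30 ≡ 3, so v_1 = 3^{−1} = 4 (mod 11).
  i = 2 (α = 8): (8−2)(8−3)(8−7)(8−1) = 6·5·1·7 = 210 ≡ 1, so v_2 = 1^{−1} = 1 (mod 11).
  i = 3 (α = 3): (3−2)(3−8)(3−7)(3−1) = 1·(−5)·(−4)·2 = 40 ≡ 7, so v_3 = 7^{−1} = 8 (mod 11).
  i = 4 (α = 7): (7−2)(7−8)(7−3)(7−1) = 5·(−1)·4·6 = −120 ≡ 1, so v_4 = 1^{−1} = 1 (mod 11).
  i = 5 (α = 1): (1−2)(1−8)(1−3)(1−7) = (−1)·(−7)·(−2)·(−6) = 84 ≡ 7, so v_5 = 7^{−1} = 8 (mod 11).
  v = [4, 1, 8, 1, 8].
Step 2: syndromes of r = [1, 5, 9, 0, 4] (all sums mod 11).
  S_0 = Σ v_i r_i = 4·1 + 1·5 + 8·9 + 1·0 + 8·4 = 113 ≡ 3.
  S_1 = Σ v_i α_i r_i = 4·2·1 + 1·8·5 + 8·3·9 + 1·7·0 + 8·1·4 = 296 ≡ 10.
  α_i^2 mod 11 = [4, 9, 9, 5, 1].
  S_2 = Σ v_i α_i^2 r_i = 4·4·1 + 1·9·5 + 8·9·9 + 1·5·0 + 8·1·4 = 741 ≡ 4.
  S = (3, 10, 4) ≠ 0, so r is not a codeword (an error is present).
Step 3: locate the error. For a single error e at position i, S_ℓ = v_i·e·α_i^ℓ, so α_err = S_1/S_0.
  S_0^{−1} = 3^{−1} = 4 (mod 11), so α_err = 10·4 = 40 ≡ 7 = α_4. Error position i = 4.
  Consistency check: S_2/S_1 = 4·10 = 40 ≡ 7 = α_err ✓ (single-error assumption holds).
Step 4: error magnitude e = S_0/v_4 = S_0·∏_{j≠4}(α_4 − α_j) = 3·1 = 3 ≡ 3 (mod 11).
Step 5: correct position 4: c_4 = r_4 − e = 0 − 3 ≡ 8 (mod 11). Hence c = [1, 5, 9, 8, 4].
  Check: interpolating c through the α_i gives m(x) = 7 + 8·x (degree < 2) with m(α_i) = c_i for every i, so c is indeed a codeword.


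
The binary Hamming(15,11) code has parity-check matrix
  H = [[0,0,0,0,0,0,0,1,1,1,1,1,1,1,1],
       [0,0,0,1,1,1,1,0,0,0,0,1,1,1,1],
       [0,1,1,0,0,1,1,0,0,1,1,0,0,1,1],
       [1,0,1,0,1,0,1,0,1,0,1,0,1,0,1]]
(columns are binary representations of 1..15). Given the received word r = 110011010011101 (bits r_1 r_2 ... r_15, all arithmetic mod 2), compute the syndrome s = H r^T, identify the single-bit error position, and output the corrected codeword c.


s = (1, 1, 0, 1)^T, error position = 13, corrected codeword c = 110011010011001

Compute s = H r^T mod 2 one row at a time:
  s_1 = 1 + 0 + 0 + 1 + 1 + 1 + 0 + 1 = 5 ≡ 1 (mod 2).
  s_2 = 0 + 1 + 1 + 0 + 1 + 1 + 0 + 1 = 5 ≡ 1 (mod 2).
  s_3 = 1 + 0 + 1 + 0 + 0 + 1 + 0 + 1 = 4 ≡ 0 (mod 2).
  s_4 = 1 + 0 + 1 + 0 + 0 + 1 + 1 + 1 = 5 ≡ 1 (mod 2).
s = (1, 1, 0, 1)^T — this equals column 13 of H (binary 1101), so error is at position 13.
Correct: flip bit 13 of r = 110011010011101 to get c = 110011010011001.


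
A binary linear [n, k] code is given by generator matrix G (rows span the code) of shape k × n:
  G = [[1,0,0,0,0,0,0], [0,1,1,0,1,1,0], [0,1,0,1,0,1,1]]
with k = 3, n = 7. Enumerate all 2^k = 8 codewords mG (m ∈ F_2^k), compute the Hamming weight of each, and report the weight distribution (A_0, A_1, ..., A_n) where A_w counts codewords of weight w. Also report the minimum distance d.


Weight distribution: A_0 = 1, A_1 = 1, A_4 = 3, A_5 = 3. Minimum distance d = 1.

Enumerate all 2^3 = 8 messages m ∈ F_2^3.
For each, compute codeword c = mG in F_2^7, then tally its weight.
  m = 000 → c = 0000000, weight = 0.
  m = 100 → c = 1000000, weight = 1.
  m = 010 → c = 0110110, weight = 4.
  m = 110 → c = 1110110, weight = 5.
  m = 001 → c = 0101011, weight = 4.
  m = 101 → c = 1101011, weight = 5.
  m = 011 → c = 0011101, weight = 4.
  m = 111 → c = 1011101, weight = 5.
Tally weights:
  weight 0: 1 codewords.
  weight 1: 1 codewords.
  weight 4: 3 codewords.
  weight 5: 3 codewords.
Minimum distance d = smallest w > 0 with A_w > 0 = 1.
Sanity: Σ A_w = 8 = 2^3 = 8 ✓.


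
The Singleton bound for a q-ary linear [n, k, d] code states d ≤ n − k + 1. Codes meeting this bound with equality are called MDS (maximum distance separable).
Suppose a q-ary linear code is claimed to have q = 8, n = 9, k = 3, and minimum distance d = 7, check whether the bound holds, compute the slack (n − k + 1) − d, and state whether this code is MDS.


Singleton RHS = n − k + 1 = 7, slack = 0, bound satisfied, MDS.

Singleton bound: d ≤ n − k + 1.
Here n = 9, k = 3, so n − k + 1 = 7.
Given d = 7, check d ≤ 7: YES.
Slack = (n − k + 1) − d = 0.
The code is MDS (slack = 0).
Description: the claimed parameters are [9, 3, 7]_8; such a code would be MDS (meets Singleton bound).


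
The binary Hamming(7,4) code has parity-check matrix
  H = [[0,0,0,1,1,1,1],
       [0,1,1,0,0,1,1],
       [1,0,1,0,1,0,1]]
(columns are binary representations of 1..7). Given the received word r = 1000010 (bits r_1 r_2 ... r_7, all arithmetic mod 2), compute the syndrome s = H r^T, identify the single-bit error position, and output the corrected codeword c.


s = (1, 1, 1)^T, error position = 7, corrected codeword c = 1000011

Compute s = H r^T mod 2 one row at a time:
  s_1 = 0 + 0 + 1 + 0 = 1 ≡ 1 (mod 2).
  s_2 = 0 + 0 + 1 + 0 = 1 ≡ 1 (mod 2).
  s_3 = 1 + 0 + 0 + 0 = 1 ≡ 1 (mod 2).
s = (1, 1, 1)^T — this equals column 7 of H (binary 111), so error is at position 7.
Correct: flip bit 7 of r = 1000010 to get c = 1000011.


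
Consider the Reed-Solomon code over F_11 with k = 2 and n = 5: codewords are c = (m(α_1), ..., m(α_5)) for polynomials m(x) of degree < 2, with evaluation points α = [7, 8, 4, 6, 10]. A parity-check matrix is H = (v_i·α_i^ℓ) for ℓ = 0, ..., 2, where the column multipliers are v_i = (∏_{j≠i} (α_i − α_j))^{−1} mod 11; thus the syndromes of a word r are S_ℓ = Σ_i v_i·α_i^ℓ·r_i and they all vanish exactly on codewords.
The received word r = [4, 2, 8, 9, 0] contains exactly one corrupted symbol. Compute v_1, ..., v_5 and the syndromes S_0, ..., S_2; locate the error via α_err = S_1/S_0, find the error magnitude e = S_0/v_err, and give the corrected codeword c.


S = (6, 4, 10), error at position 2, error magnitude e = 3, c = [4, 10, 8, 9, 0].

Step 1: column multipliers v_i = (∏_{j≠i}(α_i − α_j))^{−1} mod 11.
  i = 1 (α = 7): (7−8)(7−4)(7−6)(7−10) = (−1)·3·1·(−3) = 9 ≡ 9, so v_1 = 9^{−1} = 5 (mod 11).
  i = 2 (α = 8): (8−7)(8−4)(8−6)(8−10) = 1·4·2·(−2) = −16 ≡ 6, so v_2 = 6^{−1} = 2 (mod 11).
  i = 3 (α = 4): (4−7)(4−8)(4−6)(4−10) = (−3)·(−4)·(−2)·(−6) = 144 ≡ 1, so v_3 = 1^{−1} = 1 (mod 11).
  i = 4 (α = 6): (6−7)(6−8)(6−4)(6−10) = (−1)·(−2)·2·(−4) = −16 ≡ 6, so v_4 = 6^{−1} = 2 (mod 11).
  i = 5 (α = 10): (10−7)(10−8)(10−4)(10−6) = 3·2·6·4 = 144 ≡ 1, so v_5 = 1^{−1} = 1 (mod 11).
  v = [5, 2, 1, 2, 1].
Step 2: syndromes of r = [4, 2, 8, 9, 0] (all sums mod 11).
  S_0 = Σ v_i r_i = 5·4 + 2·2 + 1·8 + 2·9 + 1·0 = 50 ≡ 6.
  S_1 = Σ v_i α_i r_i = 5·7·4 + 2·8·2 + 1·4·8 + 2·6·9 + 1·10·0 = 312 ≡ 4.
  α_i^2 mod 11 = [5, 9, 5, 3, 1].
  S_2 = Σ v_i α_i^2 r_i = 5·5·4 + 2·9·2 + 1·5·8 + 2·3·9 + 1·1·0 = 230 ≡ 10.
  S = (6, 4, 10) ≠ 0, so r is not a codeword (an error is present).
Step 3: locate the error. For a single error e at position i, S_ℓ = v_i·e·α_i^ℓ, so α_err = S_1/S_0.
  S_0^{−1} = 6^{−1} = 2 (mod 11), so α_err = 4·2 = 8 ≡ 8 = α_2. Error position i = 2.
  Consistency check: S_2/S_1 = 10·3 = 30 ≡ 8 = α_err ✓ (single-error assumption holds).
Step 4: error magnitude e = S_0/v_2 = S_0·∏_{j≠2}(α_2 − α_j) = 6·6 = 36 ≡ 3 (mod 11).
Step 5: correct position 2: c_2 = r_2 − e = 2 − 3 ≡ 10 (mod 11). Hence c = [4, 10, 8, 9, 0].
  Check: interpolating c through the α_i gives m(x) = 6 + 6·x (degree < 2) with m(α_i) = c_i for every i, so c is indeed a codeword.


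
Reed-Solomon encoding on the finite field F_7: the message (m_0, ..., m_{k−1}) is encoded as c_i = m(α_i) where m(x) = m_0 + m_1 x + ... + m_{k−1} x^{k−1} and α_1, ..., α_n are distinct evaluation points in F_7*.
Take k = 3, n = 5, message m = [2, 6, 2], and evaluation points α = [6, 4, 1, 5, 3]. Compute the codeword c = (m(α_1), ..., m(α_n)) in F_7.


c = [5, 2, 3, 5, 3]

Message polynomial: m(x) = 2 + 6·x + 2·x^2 (mod 7).
For each evaluation point α_i, compute m(α_i) mod 7:
  α_1 = 6: Horner steps 2 → 4 → 5, so m(6) = 5.
  α_2 = 4: Horner steps 2 → 0 → 2, so m(4) = 2.
  α_3 = 1: Horner steps 2 → 1 → 3, so m(1) = 3.
  α_4 = 5: Horner steps 2 → 2 → 5, so m(5) = 5.
  α_5 = 3: Horner steps 2 → 5 → 3, so m(3) = 3.
Codeword c = [5, 2, 3, 5, 3] ∈ F_7^5.


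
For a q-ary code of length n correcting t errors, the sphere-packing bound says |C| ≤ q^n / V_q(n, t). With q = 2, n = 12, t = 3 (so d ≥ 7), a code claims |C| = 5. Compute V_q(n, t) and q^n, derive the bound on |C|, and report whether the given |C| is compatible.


V_q(n, t) = 299, q^n = 4096, Hamming bound = 13, |C| = 5 ≤ bound (satisfied).

Step 1: Compute V_q(n, t) = Σ_{j=0}^3 C(n, j) (q−1)^j.
  j = 0: C(12,0)·(1)^0 = 1·1 = 1.
  j = 1: C(12,1)·(1)^1 = 12·1 = 12.
  j = 2: C(12,2)·(1)^2 = 66·1 = 66.
  j = 3: C(12,3)·(1)^3 = 220·1 = 220.
  V_q(n, t) = 1 + 12 + 66 + 220 = 299.
Step 2: q^n = 2^12 = 4096.
Step 3: Hamming bound ⌊q^n / V_q(n,t)⌋ = ⌊4096/299⌋ = 13.
Step 4: Compare |C| = 5 to 13: satisfied.
The claimed |C| lies below the Hamming bound.


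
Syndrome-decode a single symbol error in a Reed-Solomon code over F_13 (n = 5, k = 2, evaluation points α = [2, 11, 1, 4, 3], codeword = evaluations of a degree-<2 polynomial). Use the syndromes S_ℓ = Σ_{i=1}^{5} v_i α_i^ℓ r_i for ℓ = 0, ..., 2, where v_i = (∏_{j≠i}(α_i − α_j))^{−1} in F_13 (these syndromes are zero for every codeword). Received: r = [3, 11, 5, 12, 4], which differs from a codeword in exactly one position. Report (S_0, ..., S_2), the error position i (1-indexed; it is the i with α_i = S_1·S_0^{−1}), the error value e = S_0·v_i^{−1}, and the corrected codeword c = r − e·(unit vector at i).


S = (1, 3, 9), error at position 5, error magnitude e = 3, c = [3, 11, 5, 12, 1].

Step 1: column multipliers v_i = (∏_{j≠i}(α_i − α_j))^{−1} mod 13.
  i = 1 (α = 2): (2−11)(2−1)(2−4)(2−3) = (−9)·1·(−2)·(−1) = −18 ≡ 8, so v_1 = 8^{−1} = 5 (mod 13).
  i = 2 (α = 11): (11−2)(11−1)(11−4)(11−3) = 9·10·7·8 = 5040 ≡ 9, so v_2 = 9^{−1} = 3 (mod 13).
  i = 3 (α = 1): (1−2)(1−11)(1−4)(1−3) = (−1)·(−10)·(−3)·(−2) = 60 ≡ 8, so v_3 = 8^{−1} = 5 (mod 13).
  i = 4 (α = 4): (4−2)(4−11)(4−1)(4−3) = 2·(−7)·3·1 = −42 ≡ 10, so v_4 = 10^{−1} = 4 (mod 13).
  i = 5 (α = 3): (3−2)(3−11)(3−1)(3−4) = 1·(−8)·2·(−1) = 16 ≡ 3, so v_5 = 3^{−1} = 9 (mod 13).
  v = [5, 3, 5, 4, 9].
Step 2: syndromes of r = [3, 11, 5, 12, 4] (all sums mod 13).
  S_0 = Σ v_i r_i = 5·3 + 3·11 + 5·5 + 4·12 + 9·4 = 157 ≡ 1.
  S_1 = Σ v_i α_i r_i = 5·2·3 + 3·11·11 + 5·1·5 + 4·4·12 + 9·3·4 = 718 ≡ 3.
  α_i^2 mod 13 = [4, 4, 1, 3, 9].
  S_2 = Σ v_i α_i^2 r_i = 5·4·3 + 3·4·11 + 5·1·5 + 4·3·12 + 9·9·4 = 685 ≡ 9.
  S = (1, 3, 9) ≠ 0, so r is not a codeword (an error is present).
Step 3: locate the error. For a single error e at position i, S_ℓ = v_i·e·α_i^ℓ, so α_err = S_1/S_0.
  S_0^{−1} = 1^{−1} = 1 (mod 13), so α_err = 3·1 = 3 ≡ 3 = α_5. Error position i = 5.
  Consistency check: S_2/S_1 = 9·9 = 81 ≡ 3 = α_err ✓ (single-error assumption holds).
Step 4: error magnitude e = S_0/v_5 = S_0·∏_{j≠5}(α_5 − α_j) = 1·3 = 3 ≡ 3 (mod 13).
Step 5: correct position 5: c_5 = r_5 − e = 4 − 3 ≡ 1 (mod 13). Hence c = [3, 11, 5, 12, 1].
  Check: interpolating c through the α_i gives m(x) = 7 + 11·x (degree < 2) with m(α_i) = c_i for every i, so c is indeed a codeword.


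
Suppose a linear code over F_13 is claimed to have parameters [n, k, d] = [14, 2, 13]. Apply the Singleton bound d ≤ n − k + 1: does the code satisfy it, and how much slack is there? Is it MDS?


Singleton RHS = n − k + 1 = 13, slack = 0, bound satisfied, MDS.

Singleton bound: d ≤ n − k + 1.
Here n = 14, k = 2, so n − k + 1 = 13.
Given d = 13, check d ≤ 13: YES.
Slack = (n − k + 1) − d = 0.
The code is MDS (slack = 0).
Description: the claimed parameters are [14, 2, 13]_13; such a code would be MDS (meets Singleton bound).


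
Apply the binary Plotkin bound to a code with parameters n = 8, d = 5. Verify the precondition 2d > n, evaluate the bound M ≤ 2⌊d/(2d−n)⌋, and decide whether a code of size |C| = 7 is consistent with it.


Plotkin bound M ≤ 4; given |C| = 7 > bound (violated).

Check applicability: 2d = 10, n = 8.
2d − n = 2 > 0, so Plotkin applies.
Compute d/(2d−n) = 5/2 ≈ 2.5000.
⌊d/(2d−n)⌋ = 2.
Plotkin bound: M ≤ 2·2 = 4.
Given |C| = 7, check: VIOLATED.
This |C| is above the Plotkin bound, so no binary code with n = 8, d = 5 and 7 codewords exists.


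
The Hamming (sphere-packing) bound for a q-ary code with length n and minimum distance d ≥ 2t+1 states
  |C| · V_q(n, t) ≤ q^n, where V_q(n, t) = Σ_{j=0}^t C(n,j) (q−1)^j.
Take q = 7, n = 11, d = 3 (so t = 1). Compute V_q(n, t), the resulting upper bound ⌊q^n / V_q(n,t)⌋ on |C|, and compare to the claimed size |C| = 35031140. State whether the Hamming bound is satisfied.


V_q(n, t) = 67, q^n = 1977326743, Hamming bound = 29512339, |C| = 35031140 > bound (violated).

Step 1: Compute V_q(n, t) = Σ_{j=0}^1 C(n, j) (q−1)^j.
  j = 0: C(11,0)·(6)^0 = 1·1 = 1.
  j = 1: C(11,1)·(6)^1 = 11·6 = 66.
  V_q(n, t) = 1 + 66 = 67.
Step 2: q^n = 7^11 = 1977326743.
Step 3: Hamming bound ⌊q^n / V_q(n,t)⌋ = ⌊1977326743/67⌋ = 29512339.
Step 4: Compare |C| = 35031140 to 29512339: violated.
The claimed |C| lies above the Hamming bound, so no 7-ary code of length 11 with d ≥ 3 can have 35031140 codewords.


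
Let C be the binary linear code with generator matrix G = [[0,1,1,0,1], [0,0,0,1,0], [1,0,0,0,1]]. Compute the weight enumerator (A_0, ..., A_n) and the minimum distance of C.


Weight distribution: A_0 = 1, A_1 = 1, A_2 = 1, A_3 = 3, A_4 = 2. Minimum distance d = 1.

Enumerate all 2^3 = 8 messages m ∈ F_2^3.
For each, compute codeword c = mG in F_2^5, then tally its weight.
  m = 000 → c = 00000, weight = 0.
  m = 100 → c = 01101, weight = 3.
  m = 010 → c = 00010, weight = 1.
  m = 110 → c = 01111, weight = 4.
  m = 001 → c = 10001, weight = 2.
  m = 101 → c = 11100, weight = 3.
  m = 011 → c = 10011, weight = 3.
  m = 111 → c = 11110, weight = 4.
Tally weights:
  weight 0: 1 codewords.
  weight 1: 1 codewords.
  weight 2: 1 codewords.
  weight 3: 3 codewords.
  weight 4: 2 codewords.
Minimum distance d = smallest w > 0 with A_w > 0 = 1.
Sanity: Σ A_w = 8 = 2^3 = 8 ✓.


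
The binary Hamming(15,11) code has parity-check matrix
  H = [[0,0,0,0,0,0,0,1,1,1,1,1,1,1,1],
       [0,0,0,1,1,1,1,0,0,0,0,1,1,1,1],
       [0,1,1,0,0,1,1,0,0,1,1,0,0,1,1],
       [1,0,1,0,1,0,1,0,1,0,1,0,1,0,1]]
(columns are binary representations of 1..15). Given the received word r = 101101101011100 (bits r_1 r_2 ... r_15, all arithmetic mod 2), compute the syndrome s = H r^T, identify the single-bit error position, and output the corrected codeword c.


s = (0, 1, 0, 0)^T, error position = 4, corrected codeword c = 101001101011100

Compute s = H r^T mod 2 one row at a time:
  s_1 = 0 + 1 + 0 + 1 + 1 + 1 + 0 + 0 = 4 ≡ 0 (mod 2).
  s_2 = 1 + 0 + 1 + 1 + 1 + 1 + 0 + 0 = 5 ≡ 1 (mod 2).
  s_3 = 0 + 1 + 1 + 1 + 0 + 1 + 0 + 0 = 4 ≡ 0 (mod 2).
  s_4 = 1 + 1 + 0 + 1 + 1 + 1 + 1 + 0 = 6 ≡ 0 (mod 2).
s = (0, 1, 0, 0)^T — this equals column 4 of H (binary 0100), so error is at position 4.
Correct: flip bit 4 of r = 101101101011100 to get c = 101001101011100.


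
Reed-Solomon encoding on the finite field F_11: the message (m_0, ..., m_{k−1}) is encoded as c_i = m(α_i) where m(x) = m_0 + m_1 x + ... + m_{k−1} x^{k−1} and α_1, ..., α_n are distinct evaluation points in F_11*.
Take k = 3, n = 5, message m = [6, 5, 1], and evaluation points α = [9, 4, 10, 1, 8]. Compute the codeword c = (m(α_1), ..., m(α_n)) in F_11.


c = [0, 9, 2, 1, 0]

Message polynomial: m(x) = 6 + 5·x + 1·x^2 (mod 11).
For each evaluation point α_i, compute m(α_i) mod 11:
  α_1 = 9: Horner steps 1 → 3 → 0, so m(9) = 0.
  α_2 = 4: Horner steps 1 → 9 → 9, so m(4) = 9.
  α_3 = 10: Horner steps 1 → 4 → 2, so m(10) = 2.
  α_4 = 1: Horner steps 1 → 6 → 1, so m(1) = 1.
  α_5 = 8: Horner steps 1 → 2 → 0, so m(8) = 0.
Codeword c = [0, 9, 2, 1, 0] ∈ F_11^5.


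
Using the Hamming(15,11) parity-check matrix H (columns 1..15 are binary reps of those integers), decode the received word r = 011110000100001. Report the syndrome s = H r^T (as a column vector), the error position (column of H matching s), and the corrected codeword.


s = (0, 1, 0, 1)^T, error position = 5, corrected codeword c = 011100000100001

Compute s = H r^T mod 2 one row at a time:
  s_1 = 0 + 0 + 1 + 0 + 0 + 0 + 0 + 1 = 2 ≡ 0 (mod 2).
  s_2 = 1 + 1 + 0 + 0 + 0 + 0 + 0 + 1 = 3 ≡ 1 (mod 2).
  s_3 = 1 + 1 + 0 + 0 + 1 + 0 + 0 + 1 = 4 ≡ 0 (mod 2).
  s_4 = 0 + 1 + 1 + 0 + 0 + 0 + 0 + 1 = 3 ≡ 1 (mod 2).
s = (0, 1, 0, 1)^T — this equals column 5 of H (binary 0101), so error is at position 5.
Correct: flip bit 5 of r = 011110000100001 to get c = 011100000100001.


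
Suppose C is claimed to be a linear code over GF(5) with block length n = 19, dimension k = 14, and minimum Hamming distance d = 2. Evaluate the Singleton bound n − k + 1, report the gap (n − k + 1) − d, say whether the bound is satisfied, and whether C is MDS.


Singleton RHS = n − k + 1 = 6, slack = 4, bound satisfied, not MDS.

Singleton bound: d ≤ n − k + 1.
Here n = 19, k = 14, so n − k + 1 = 6.
Given d = 2, check d ≤ 6: YES.
Slack = (n − k + 1) − d = 4.
The code is NOT MDS (slack = 4 > 0).
Description: the claimed parameters are [19, 14, 2]_5; such a code would be non-MDS.


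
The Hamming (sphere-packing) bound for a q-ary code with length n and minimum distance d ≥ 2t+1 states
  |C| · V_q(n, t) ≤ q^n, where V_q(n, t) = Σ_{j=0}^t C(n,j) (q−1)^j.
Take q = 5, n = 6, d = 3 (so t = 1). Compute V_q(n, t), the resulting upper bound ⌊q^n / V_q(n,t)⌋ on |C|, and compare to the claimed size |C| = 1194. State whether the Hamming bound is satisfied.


V_q(n, t) = 25, q^n = 15625, Hamming bound = 625, |C| = 1194 > bound (violated).

Step 1: Compute V_q(n, t) = Σ_{j=0}^1 C(n, j) (q−1)^j.
  j = 0: C(6,0)·(4)^0 = 1·1 = 1.
  j = 1: C(6,1)·(4)^1 = 6·4 = 24.
  V_q(n, t) = 1 + 24 = 25.
Step 2: q^n = 5^6 = 15625.
Step 3: Hamming bound ⌊q^n / V_q(n,t)⌋ = ⌊15625/25⌋ = 625.
Step 4: Compare |C| = 1194 to 625: violated.
The claimed |C| lies above the Hamming bound, so no 5-ary code of length 6 with d ≥ 3 can have 1194 codewords.


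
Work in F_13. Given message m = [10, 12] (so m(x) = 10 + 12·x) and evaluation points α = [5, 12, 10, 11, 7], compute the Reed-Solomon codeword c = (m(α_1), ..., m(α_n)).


c = [5, 11, 0, 12, 3]

Message polynomial: m(x) = 10 + 12·x (mod 13).
For each evaluation point α_i, compute m(α_i) mod 13:
  α_1 = 5: Horner steps 12 → 5, so m(5) = 5.
  α_2 = 12: Horner steps 12 → 11, so m(12) = 11.
  α_3 = 10: Horner steps 12 → 0, so m(10) = 0.
  α_4 = 11: Horner steps 12 → 12, so m(11) = 12.
  α_5 = 7: Horner steps 12 → 3, so m(7) = 3.
Codeword c = [5, 11, 0, 12, 3] ∈ F_13^5.


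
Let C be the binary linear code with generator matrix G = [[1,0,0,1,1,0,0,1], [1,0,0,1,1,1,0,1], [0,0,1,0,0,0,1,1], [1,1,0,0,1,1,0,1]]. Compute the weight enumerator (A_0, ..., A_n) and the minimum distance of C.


Weight distribution: A_0 = 1, A_1 = 1, A_2 = 1, A_3 = 2, A_4 = 3, A_5 = 5, A_6 = 3. Minimum distance d = 1.

Enumerate all 2^4 = 16 messages m ∈ F_2^4.
For each, compute codeword c = mG in F_2^8, then tally its weight.
  m = 0000 → c = 00000000, weight = 0.
  m = 1000 → c = 10011001, weight = 4.
  m = 0100 → c = 10011101, weight = 5.
  m = 1100 → c = 00000100, weight = 1.
  m = 0010 → c = 00100011, weight = 3.
  m = 1010 → c = 10111010, weight = 5.
  m = 0110 → c = 10111110, weight = 6.
  m = 1110 → c = 00100111, weight = 4.
  m = 0001 → c = 11001101, weight = 5.
  m = 1001 → c = 01010100, weight = 3.
  m = 0101 → c = 01010000, weight = 2.
  m = 1101 → c = 11001001, weight = 4.
  m = 0011 → c = 11101110, weight = 6.
  m = 1011 → c = 01110111, weight = 6.
  m = 0111 → c = 01110011, weight = 5.
  m = 1111 → c = 11101010, weight = 5.
Tally weights:
  weight 0: 1 codewords.
  weight 1: 1 codewords.
  weight 2: 1 codewords.
  weight 3: 2 codewords.
  weight 4: 3 codewords.
  weight 5: 5 codewords.
  weight 6: 3 codewords.
Minimum distance d = smallest w > 0 with A_w > 0 = 1.
Sanity: Σ A_w = 16 = 2^4 = 16 ✓.


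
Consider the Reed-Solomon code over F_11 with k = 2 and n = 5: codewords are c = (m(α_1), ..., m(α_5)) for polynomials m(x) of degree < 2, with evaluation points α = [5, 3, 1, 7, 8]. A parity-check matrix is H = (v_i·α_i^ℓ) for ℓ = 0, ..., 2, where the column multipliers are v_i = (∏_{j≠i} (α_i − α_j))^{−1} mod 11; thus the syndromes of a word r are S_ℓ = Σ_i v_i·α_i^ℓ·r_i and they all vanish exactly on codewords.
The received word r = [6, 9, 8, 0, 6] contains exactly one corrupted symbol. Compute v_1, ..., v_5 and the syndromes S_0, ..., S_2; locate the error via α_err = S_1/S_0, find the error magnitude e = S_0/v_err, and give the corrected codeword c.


S = (10, 6, 8), error at position 1, error magnitude e = 7, c = [10, 9, 8, 0, 6].

Step 1: column multipliers v_i = (∏_{j≠i}(α_i − α_j))^{−1} mod 11.
  i = 1 (α = 5): (5−3)(5−1)(5−7)(5−8) = 2·4·(−2)·(−3) = 48 ≡ 4, so v_1 = 4^{−1} = 3 (mod 11).
  i = 2 (α = 3): (3−5)(3−1)(3−7)(3−8) = (−2)·2·(−4)·(−5) = −80 ≡ 8, so v_2 = 8^{−1} = 7 (mod 11).
  i = 3 (α = 1): (1−5)(1−3)(1−7)(1−8) = (−4)·(−2)·(−6)·(−7) = 336 ≡ 6, so v_3 = 6^{−1} = 2 (mod 11).
  i = 4 (α = 7): (7−5)(7−3)(7−1)(7−8) = 2·4·6·(−1) = −48 ≡ 7, so v_4 = 7^{−1} = 8 (mod 11).
  i = 5 (α = 8): (8−5)(8−3)(8−1)(8−7) = 3·5·7·1 = 105 ≡ 6, so v_5 = 6^{−1} = 2 (mod 11).
  v = [3, 7, 2, 8, 2].
Step 2: syndromes of r = [6, 9, 8, 0, 6] (all sums mod 11).
  S_0 = Σ v_i r_i = 3·6 + 7·9 + 2·8 + 8·0 + 2·6 = 109 ≡ 10.
  S_1 = Σ v_i α_i r_i = 3·5·6 + 7·3·9 + 2·1·8 + 8·7·0 + 2·8·6 = 391 ≡ 6.
  α_i^2 mod 11 = [3, 9, 1, 5, 9].
  S_2 = Σ v_i α_i^2 r_i = 3·3·6 + 7·9·9 + 2·1·8 + 8·5·0 + 2·9·6 = 745 ≡ 8.
  S = (10, 6, 8) ≠ 0, so r is not a codeword (an error is present).
Step 3: locate the error. For a single error e at position i, S_ℓ = v_i·e·α_i^ℓ, so α_err = S_1/S_0.
  S_0^{−1} = 10^{−1} = 10 (mod 11), so α_err = 6·10 = 60 ≡ 5 = α_1. Error position i = 1.
  Consistency check: S_2/S_1 = 8·2 = 16 ≡ 5 = α_err ✓ (single-error assumption holds).
Step 4: error magnitude e = S_0/v_1 = S_0·∏_{j≠1}(α_1 − α_j) = 10·4 = 40 ≡ 7 (mod 11).
Step 5: correct position 1: c_1 = r_1 − e = 6 − 7 ≡ 10 (mod 11). Hence c = [10, 9, 8, 0, 6].
  Check: interpolating c through the α_i gives m(x) = 2 + 6·x (degree < 2) with m(α_i) = c_i for every i, so c is indeed a codeword.


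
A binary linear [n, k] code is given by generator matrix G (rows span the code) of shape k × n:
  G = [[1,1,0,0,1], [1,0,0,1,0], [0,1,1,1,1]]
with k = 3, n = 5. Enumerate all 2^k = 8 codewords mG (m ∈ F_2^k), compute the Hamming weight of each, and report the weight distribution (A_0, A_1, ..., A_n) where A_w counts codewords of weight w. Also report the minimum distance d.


Weight distribution: A_0 = 1, A_1 = 1, A_2 = 1, A_3 = 3, A_4 = 2. Minimum distance d = 1.

Enumerate all 2^3 = 8 messages m ∈ F_2^3.
For each, compute codeword c = mG in F_2^5, then tally its weight.
  m = 000 → c = 00000, weight = 0.
  m = 100 → c = 11001, weight = 3.
  m = 010 → c = 10010, weight = 2.
  m = 110 → c = 01011, weight = 3.
  m = 001 → c = 01111, weight = 4.
  m = 101 → c = 10110, weight = 3.
  m = 011 → c = 11101, weight = 4.
  m = 111 → c = 00100, weight = 1.
Tally weights:
  weight 0: 1 codewords.
  weight 1: 1 codewords.
  weight 2: 1 codewords.
  weight 3: 3 codewords.
  weight 4: 2 codewords.
Minimum distance d = smallest w > 0 with A_w > 0 = 1.
Sanity: Σ A_w = 8 = 2^3 = 8 ✓.


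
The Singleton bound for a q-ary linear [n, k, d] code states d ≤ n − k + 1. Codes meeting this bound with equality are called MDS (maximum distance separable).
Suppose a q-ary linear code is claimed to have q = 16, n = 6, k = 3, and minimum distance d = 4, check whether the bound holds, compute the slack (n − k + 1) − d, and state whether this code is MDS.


Singleton RHS = n − k + 1 = 4, slack = 0, bound satisfied, MDS.

Singleton bound: d ≤ n − k + 1.
Here n = 6, k = 3, so n − k + 1 = 4.
Given d = 4, check d ≤ 4: YES.
Slack = (n − k + 1) − d = 0.
The code is MDS (slack = 0).
Description: the claimed parameters are [6, 3, 4]_16; such a code would be MDS (meets Singleton bound).


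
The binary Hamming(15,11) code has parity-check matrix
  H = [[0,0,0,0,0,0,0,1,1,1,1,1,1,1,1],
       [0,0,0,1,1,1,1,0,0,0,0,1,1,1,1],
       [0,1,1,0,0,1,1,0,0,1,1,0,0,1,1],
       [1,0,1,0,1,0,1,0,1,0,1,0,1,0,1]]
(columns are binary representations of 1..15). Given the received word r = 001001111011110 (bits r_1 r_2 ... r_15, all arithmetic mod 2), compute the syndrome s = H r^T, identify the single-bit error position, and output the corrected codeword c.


s = (0, 1, 1, 1)^T, error position = 7, corrected codeword c = 001001011011110

Compute s = H r^T mod 2 one row at a time:
  s_1 = 1 + 1 + 0 + 1 + 1 + 1 + 1 + 0 = 6 ≡ 0 (mod 2).
  s_2 = 0 + 0 + 1 + 1 + 1 + 1 + 1 + 0 = 5 ≡ 1 (mod 2).
  s_3 = 0 + 1 + 1 + 1 + 0 + 1 + 1 + 0 = 5 ≡ 1 (mod 2).
  s_4 = 0 + 1 + 0 + 1 + 1 + 1 + 1 + 0 = 5 ≡ 1 (mod 2).
s = (0, 1, 1, 1)^T — this equals column 7 of H (binary 0111), so error is at position 7.
Correct: flip bit 7 of r = 001001111011110 to get c = 001001011011110.


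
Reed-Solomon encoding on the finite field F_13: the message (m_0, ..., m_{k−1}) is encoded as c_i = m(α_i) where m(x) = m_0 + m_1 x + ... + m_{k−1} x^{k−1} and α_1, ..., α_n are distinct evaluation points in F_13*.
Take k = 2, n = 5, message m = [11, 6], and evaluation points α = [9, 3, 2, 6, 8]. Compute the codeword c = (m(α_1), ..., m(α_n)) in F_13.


c = [0, 3, 10, 8, 7]

Message polynomial: m(x) = 11 + 6·x (mod 13).
For each evaluation point α_i, compute m(α_i) mod 13:
  α_1 = 9: Horner steps 6 → 0, so m(9) = 0.
  α_2 = 3: Horner steps 6 → 3, so m(3) = 3.
  α_3 = 2: Horner steps 6 → 10, so m(2) = 10.
  α_4 = 6: Horner steps 6 → 8, so m(6) = 8.
  α_5 = 8: Horner steps 6 → 7, so m(8) = 7.
Codeword c = [0, 3, 10, 8, 7] ∈ F_13^5.


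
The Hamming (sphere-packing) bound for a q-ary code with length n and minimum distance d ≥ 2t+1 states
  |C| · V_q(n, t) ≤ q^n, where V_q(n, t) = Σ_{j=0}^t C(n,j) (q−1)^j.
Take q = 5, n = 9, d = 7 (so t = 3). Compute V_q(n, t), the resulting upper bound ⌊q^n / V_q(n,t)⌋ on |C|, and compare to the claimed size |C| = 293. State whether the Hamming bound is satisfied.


V_q(n, t) = 5989, q^n = 1953125, Hamming bound = 326, |C| = 293 ≤ bound (satisfied).

Step 1: Compute V_q(n, t) = Σ_{j=0}^3 C(n, j) (q−1)^j.
  j = 0: C(9,0)·(4)^0 = 1·1 = 1.
  j = 1: C(9,1)·(4)^1 = 9·4 = 36.
  j = 2: C(9,2)·(4)^2 = 36·16 = 576.
  j = 3: C(9,3)·(4)^3 = 84·64 = 5376.
  V_q(n, t) = 1 + 36 + 576 + 5376 = 5989.
Step 2: q^n = 5^9 = 1953125.
Step 3: Hamming bound ⌊q^n / V_q(n,t)⌋ = ⌊1953125/5989⌋ = 326.
Step 4: Compare |C| = 293 to 326: satisfied.
The claimed |C| lies below the Hamming bound.
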